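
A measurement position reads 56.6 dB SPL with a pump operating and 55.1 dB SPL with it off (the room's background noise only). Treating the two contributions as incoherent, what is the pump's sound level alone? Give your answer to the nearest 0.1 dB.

Remove the background by subtracting linear intensities:
L_src = 10·log₁₀(10^(56.6/10) − 10^(55.1/10)) = 10·log₁₀(133500) = 51.3 dB SPL.

51.3 dB SPL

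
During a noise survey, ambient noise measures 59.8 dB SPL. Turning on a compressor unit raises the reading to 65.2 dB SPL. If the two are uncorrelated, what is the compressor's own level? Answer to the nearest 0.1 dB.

63.7 dB SPL

Background correction is a power subtraction:
L_src = 10·log₁₀(10^(65.2/10) − 10^(59.8/10)) = 10·log₁₀(2356000) = 63.7 dB SPL.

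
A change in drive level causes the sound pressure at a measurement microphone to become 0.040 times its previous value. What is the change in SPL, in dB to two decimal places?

-27.96 dB

SPL change from a pressure ratio uses the 20·log₁₀ form:
20·log₁₀(0.040) = -27.96 dB.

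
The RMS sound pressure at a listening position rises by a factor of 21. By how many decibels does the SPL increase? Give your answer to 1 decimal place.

26.4 dB

Sound pressure is an amplitude quantity: ΔL = 20·log₁₀(p₂/p₁).
20·log₁₀(21) = 26.4 dB.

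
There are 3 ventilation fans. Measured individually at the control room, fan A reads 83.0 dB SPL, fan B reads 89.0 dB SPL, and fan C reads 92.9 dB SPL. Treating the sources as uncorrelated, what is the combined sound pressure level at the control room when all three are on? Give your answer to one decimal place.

Incoherent sources sum as intensities:
L_total = 10·log₁₀(10^(83.0/10) + 10^(89.0/10) + 10^(92.9/10)) = 10·log₁₀(2944000000) = 94.7 dB SPL.

94.7 dB SPL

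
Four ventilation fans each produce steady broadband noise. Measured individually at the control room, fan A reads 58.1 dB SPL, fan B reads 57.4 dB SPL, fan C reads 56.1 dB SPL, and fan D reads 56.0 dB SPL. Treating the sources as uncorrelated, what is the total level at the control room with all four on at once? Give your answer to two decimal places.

63.01 dB SPL

Add the sources as powers (linear), then convert back to dB:
L_total = 10·log₁₀(10^(58.1/10) + 10^(57.4/10) + 10^(56.1/10) + 10^(56.0/10)) = 10·log₁₀(2001000) = 63.01 dB SPL.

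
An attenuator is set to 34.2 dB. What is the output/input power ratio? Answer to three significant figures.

Power ratio = 10^(dB/10).
10^(-34.2/10) = 10^(-3.420) = 0.000380.

0.000380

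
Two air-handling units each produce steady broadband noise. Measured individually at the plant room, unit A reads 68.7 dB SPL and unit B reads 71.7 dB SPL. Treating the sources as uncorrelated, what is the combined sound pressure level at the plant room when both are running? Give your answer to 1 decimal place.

Uncorrelated sources add in intensity (power), not in dB.
L_total = 10·log₁₀(10^(68.7/10) + 10^(71.7/10)) = 10·log₁₀(22200000) = 73.5 dB SPL.

73.5 dB SPL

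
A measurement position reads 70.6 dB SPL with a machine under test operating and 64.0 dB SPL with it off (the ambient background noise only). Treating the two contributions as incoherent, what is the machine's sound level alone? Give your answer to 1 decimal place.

Remove the background by subtracting linear intensities:
L_src = 10·log₁₀(10^(70.6/10) − 10^(64.0/10)) = 10·log₁₀(8970000) = 69.5 dB SPL.

69.5 dB SPL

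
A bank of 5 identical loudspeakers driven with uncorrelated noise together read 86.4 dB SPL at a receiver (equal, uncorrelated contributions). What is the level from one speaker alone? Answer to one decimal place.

5 equal incoherent sources add 10·log₁₀(5) = 6.99 dB over one source.
L_one = 86.4 − 6.99 = 79.4 dB SPL.

79.4 dB SPL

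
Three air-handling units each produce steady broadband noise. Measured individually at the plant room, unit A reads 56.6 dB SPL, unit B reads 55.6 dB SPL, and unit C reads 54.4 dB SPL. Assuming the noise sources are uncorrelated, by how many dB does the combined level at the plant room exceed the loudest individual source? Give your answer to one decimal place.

Add the sources as powers (linear), then convert back to dB:
L_total = 10·log₁₀(10^(56.6/10) + 10^(55.6/10) + 10^(54.4/10)) = 60.40 dB SPL.
Excess over the loudest (56.6 dB): 60.40 − 56.6 = 3.8 dB.

3.8 dB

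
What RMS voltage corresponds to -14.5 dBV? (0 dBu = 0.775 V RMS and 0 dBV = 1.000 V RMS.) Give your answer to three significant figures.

V = 1.000 V × 10^(-14.5/20).
= 1.000 × 0.1884 = 0.188 V.

0.188 V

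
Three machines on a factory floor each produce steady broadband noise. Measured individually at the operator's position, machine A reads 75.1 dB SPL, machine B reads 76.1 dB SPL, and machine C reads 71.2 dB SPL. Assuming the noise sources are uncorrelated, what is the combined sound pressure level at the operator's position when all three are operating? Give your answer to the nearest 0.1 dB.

Add the sources as powers (linear), then convert back to dB:
L_total = 10·log₁₀(10^(75.1/10) + 10^(76.1/10) + 10^(71.2/10)) = 10·log₁₀(86280000) = 79.4 dB SPL.

79.4 dB SPL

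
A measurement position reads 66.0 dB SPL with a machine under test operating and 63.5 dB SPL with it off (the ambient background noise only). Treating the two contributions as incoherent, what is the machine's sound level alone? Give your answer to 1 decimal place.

62.4 dB SPL

Background correction is a power subtraction:
L_src = 10·log₁₀(10^(66.0/10) − 10^(63.5/10)) = 10·log₁₀(1742000) = 62.4 dB SPL.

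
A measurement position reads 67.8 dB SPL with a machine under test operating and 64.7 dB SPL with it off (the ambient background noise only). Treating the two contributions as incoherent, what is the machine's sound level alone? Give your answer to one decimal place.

64.9 dB SPL

Subtract intensities: L_src = 10·log₁₀(10^(L_total/10) − 10^(L_bg/10)).
L_src = 10·log₁₀(10^(67.8/10) − 10^(64.7/10)) = 10·log₁₀(3074000) = 64.9 dB SPL.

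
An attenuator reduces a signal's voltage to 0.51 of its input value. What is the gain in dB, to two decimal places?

For a voltage ratio, dB = 20·log₁₀(V₂/V₁).
20·log₁₀(0.51) = -5.85 dB.

-5.85 dB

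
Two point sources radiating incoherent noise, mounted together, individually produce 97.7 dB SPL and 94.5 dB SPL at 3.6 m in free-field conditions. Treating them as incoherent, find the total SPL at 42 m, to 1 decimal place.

Combined at 3.6 m: 10·log₁₀(10^(97.7/10)+10^(94.5/10)) = 99.40 dB SPL.
Then apply −20·log₁₀(42/3.6) = -21.34 dB → 78.1 dB SPL.

78.1 dB SPL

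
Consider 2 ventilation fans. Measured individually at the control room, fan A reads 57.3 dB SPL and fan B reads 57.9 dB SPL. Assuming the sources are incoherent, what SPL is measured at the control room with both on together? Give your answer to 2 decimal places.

Add the sources as powers (linear), then convert back to dB:
L_total = 10·log₁₀(10^(57.3/10) + 10^(57.9/10)) = 10·log₁₀(1154000) = 60.62 dB SPL.

60.62 dB SPL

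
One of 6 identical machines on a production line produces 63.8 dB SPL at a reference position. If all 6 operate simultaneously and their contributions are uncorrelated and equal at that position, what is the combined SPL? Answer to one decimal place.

71.6 dB SPL

6 equal incoherent sources raise the level by 10·log₁₀(6) = 7.78 dB.
L_total = 63.8 + 7.78 = 71.6 dB SPL.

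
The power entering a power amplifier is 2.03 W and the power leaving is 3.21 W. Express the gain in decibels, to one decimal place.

Power is a power quantity, so gain = 10·log₁₀(P_out/P_in).
10·log₁₀(3.21/2.03) = 10·log₁₀(1.581) = 2.0 dB.

2.0 dB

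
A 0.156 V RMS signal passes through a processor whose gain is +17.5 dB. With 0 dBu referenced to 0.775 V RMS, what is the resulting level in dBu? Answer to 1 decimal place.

Input level: 20·log₁₀(0.156/0.775) = -13.92 dBu.
Output: -13.92 + 17.5 = +3.6 dBu.

+3.6 dBu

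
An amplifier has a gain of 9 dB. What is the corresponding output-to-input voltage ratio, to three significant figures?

Voltage ratio = 10^(dB/20).
10^(9/20) = 10^(0.4500) = 2.82.

2.82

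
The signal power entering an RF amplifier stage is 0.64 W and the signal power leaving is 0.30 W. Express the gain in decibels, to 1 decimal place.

-3.3 dB

For a power ratio, dB = 10·log₁₀(P₂/P₁).
10·log₁₀(0.30/0.64) = 10·log₁₀(0.4688) = -3.3 dB.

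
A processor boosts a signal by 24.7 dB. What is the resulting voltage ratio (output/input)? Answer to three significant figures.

17.2

Voltage ratio = 10^(dB/20).
10^(24.7/20) = 10^(1.235) = 17.2.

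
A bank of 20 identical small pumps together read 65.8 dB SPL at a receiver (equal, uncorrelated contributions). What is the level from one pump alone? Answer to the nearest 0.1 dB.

20 equal incoherent sources add 10·log₁₀(20) = 13.01 dB over one source.
L_one = 65.8 − 13.01 = 52.8 dB SPL.

52.8 dB SPL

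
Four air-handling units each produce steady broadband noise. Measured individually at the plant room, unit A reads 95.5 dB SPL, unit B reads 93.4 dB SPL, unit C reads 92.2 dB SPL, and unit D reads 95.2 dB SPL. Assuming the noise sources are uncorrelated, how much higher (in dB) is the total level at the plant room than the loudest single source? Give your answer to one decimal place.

Add the sources as powers (linear), then convert back to dB:
L_total = 10·log₁₀(10^(95.5/10) + 10^(93.4/10) + 10^(92.2/10) + 10^(95.2/10)) = 100.30 dB SPL.
Excess over the loudest (95.5 dB): 100.30 − 95.5 = 4.8 dB.

4.8 dB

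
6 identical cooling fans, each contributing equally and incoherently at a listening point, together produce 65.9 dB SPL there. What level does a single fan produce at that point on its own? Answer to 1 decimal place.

6 equal incoherent sources add 10·log₁₀(6) = 7.78 dB over one source.
L_one = 65.9 − 7.78 = 58.1 dB SPL.

58.1 dB SPL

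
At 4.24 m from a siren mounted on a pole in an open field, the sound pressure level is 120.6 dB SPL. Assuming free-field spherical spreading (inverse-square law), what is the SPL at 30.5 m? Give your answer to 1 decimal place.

103.5 dB SPL

For a point source in a free field, ΔL = −20·log₁₀(d₂/d₁).
ΔL = −20·log₁₀(30.5/4.24) = -17.14 dB, so L₂ = 120.6 + (-17.14) = 103.5 dB SPL.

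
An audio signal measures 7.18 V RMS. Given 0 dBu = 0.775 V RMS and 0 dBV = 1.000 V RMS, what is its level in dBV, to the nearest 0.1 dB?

+17.1 dBV

dBV = 20·log₁₀(V / 1.000 V).
20·log₁₀(7.18/1.000) = +17.1 dBV.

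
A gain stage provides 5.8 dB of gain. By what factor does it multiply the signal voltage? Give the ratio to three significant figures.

1.95

Voltage ratio = 10^(dB/20).
10^(5.8/20) = 10^(0.2900) = 1.95.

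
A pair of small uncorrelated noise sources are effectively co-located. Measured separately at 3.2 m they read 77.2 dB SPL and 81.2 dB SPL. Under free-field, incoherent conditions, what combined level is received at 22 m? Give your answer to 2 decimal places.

65.91 dB SPL

Combined at 3.2 m: 10·log₁₀(10^(77.2/10)+10^(81.2/10)) = 82.655 dB SPL.
Then apply −20·log₁₀(22/3.2) = -16.745 dB → 65.91 dB SPL.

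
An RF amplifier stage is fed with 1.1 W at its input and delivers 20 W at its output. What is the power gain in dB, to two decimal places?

Power ratio → dB uses the 10·log₁₀ form:
10·log₁₀(20/1.1) = 10·log₁₀(18.18) = 12.60 dB.

12.60 dB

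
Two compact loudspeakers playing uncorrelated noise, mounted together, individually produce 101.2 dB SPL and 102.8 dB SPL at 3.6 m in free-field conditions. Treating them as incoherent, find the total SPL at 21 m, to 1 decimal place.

89.8 dB SPL

Combined at 3.6 m: 10·log₁₀(10^(101.2/10)+10^(102.8/10)) = 105.08 dB SPL.
Then apply −20·log₁₀(21/3.6) = -15.32 dB → 89.8 dB SPL.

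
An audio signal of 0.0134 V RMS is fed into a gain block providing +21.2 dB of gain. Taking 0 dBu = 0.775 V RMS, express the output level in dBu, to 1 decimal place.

Input level: 20·log₁₀(0.0134/0.775) = -35.24 dBu.
Output: -35.24 + 21.2 = -14.0 dBu.

-14.0 dBu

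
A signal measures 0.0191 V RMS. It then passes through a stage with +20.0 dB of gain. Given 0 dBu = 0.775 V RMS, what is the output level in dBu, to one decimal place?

Input level: 20·log₁₀(0.0191/0.775) = -32.17 dBu.
Output: -32.17 + 20.0 = -12.2 dBu.

-12.2 dBu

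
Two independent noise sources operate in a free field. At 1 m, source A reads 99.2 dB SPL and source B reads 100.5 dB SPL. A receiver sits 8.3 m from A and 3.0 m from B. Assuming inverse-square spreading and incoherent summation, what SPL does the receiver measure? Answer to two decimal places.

At the listener: L_A = 99.2 − 20·log₁₀(8.3) = 80.818 dB; L_B = 100.5 − 20·log₁₀(3.0) = 90.958 dB.
Combined: 10·log₁₀(10^(80.818/10)+10^(90.958/10)) = 91.36 dB SPL.

91.36 dB SPL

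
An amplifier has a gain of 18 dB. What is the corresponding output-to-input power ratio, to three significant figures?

63.1

Power ratio = 10^(dB/10).
10^(18/10) = 10^(1.800) = 63.1.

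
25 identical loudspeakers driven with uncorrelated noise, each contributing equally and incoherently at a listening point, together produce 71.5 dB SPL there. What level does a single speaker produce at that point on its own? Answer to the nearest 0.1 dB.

25 equal incoherent sources add 10·log₁₀(25) = 13.98 dB over one source.
L_one = 71.5 − 13.98 = 57.5 dB SPL.

57.5 dB SPL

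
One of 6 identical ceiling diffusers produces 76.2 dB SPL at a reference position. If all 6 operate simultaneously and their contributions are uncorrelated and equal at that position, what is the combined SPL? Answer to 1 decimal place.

6 equal incoherent sources raise the level by 10·log₁₀(6) = 7.78 dB.
L_total = 76.2 + 7.78 = 84.0 dB SPL.

84.0 dB SPL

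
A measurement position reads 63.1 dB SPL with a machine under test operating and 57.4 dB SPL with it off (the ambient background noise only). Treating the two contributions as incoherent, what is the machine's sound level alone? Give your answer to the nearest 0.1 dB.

Subtract intensities: L_src = 10·log₁₀(10^(L_total/10) − 10^(L_bg/10)).
L_src = 10·log₁₀(10^(63.1/10) − 10^(57.4/10)) = 10·log₁₀(1492000) = 61.7 dB SPL.

61.7 dB SPL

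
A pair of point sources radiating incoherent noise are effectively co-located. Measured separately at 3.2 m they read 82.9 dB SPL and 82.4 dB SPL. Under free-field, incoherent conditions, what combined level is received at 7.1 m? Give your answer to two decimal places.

78.75 dB SPL

Combined at 3.2 m: 10·log₁₀(10^(82.9/10)+10^(82.4/10)) = 85.667 dB SPL.
Then apply −20·log₁₀(7.1/3.2) = -6.922 dB → 78.75 dB SPL.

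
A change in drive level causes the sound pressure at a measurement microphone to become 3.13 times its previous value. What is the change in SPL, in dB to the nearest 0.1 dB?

9.9 dB

Sound pressure is an amplitude quantity: ΔL = 20·log₁₀(p₂/p₁).
20·log₁₀(3.13) = 9.9 dB.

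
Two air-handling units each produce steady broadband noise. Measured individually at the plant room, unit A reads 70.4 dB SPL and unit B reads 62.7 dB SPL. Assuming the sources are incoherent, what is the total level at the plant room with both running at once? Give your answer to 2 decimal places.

Incoherent sources sum as intensities:
L_total = 10·log₁₀(10^(70.4/10) + 10^(62.7/10)) = 10·log₁₀(12830000) = 71.08 dB SPL.

71.08 dB SPL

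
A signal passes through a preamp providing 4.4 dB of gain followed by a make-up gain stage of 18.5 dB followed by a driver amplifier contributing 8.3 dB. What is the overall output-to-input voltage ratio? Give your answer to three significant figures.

Net gain = 4.4 + 18.5 + 8.3 = 31.2 dB.
Voltage ratio = 10^(31.2/20) = 36.3.

36.3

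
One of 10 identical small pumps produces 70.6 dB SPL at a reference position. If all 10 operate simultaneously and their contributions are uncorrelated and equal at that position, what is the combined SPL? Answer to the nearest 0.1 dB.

10 equal incoherent sources raise the level by 10·log₁₀(10) = 10.00 dB.
L_total = 70.6 + 10.00 = 80.6 dB SPL.

80.6 dB SPL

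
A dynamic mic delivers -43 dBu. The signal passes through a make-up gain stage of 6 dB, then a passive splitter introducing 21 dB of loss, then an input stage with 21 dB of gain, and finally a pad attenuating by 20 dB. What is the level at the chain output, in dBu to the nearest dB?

-57 dBu

Gain stages sum in dB:
-43 + 6 − 21 + 21 − 20 = -57 dBu.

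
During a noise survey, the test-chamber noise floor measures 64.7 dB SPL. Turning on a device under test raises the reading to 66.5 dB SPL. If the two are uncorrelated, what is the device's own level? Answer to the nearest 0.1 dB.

Remove the background by subtracting linear intensities:
L_src = 10·log₁₀(10^(66.5/10) − 10^(64.7/10)) = 10·log₁₀(1516000) = 61.8 dB SPL.

61.8 dB SPL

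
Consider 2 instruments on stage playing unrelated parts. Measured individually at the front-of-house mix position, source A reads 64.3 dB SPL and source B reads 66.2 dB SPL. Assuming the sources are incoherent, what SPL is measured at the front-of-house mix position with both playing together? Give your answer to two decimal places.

Incoherent sources sum as intensities:
L_total = 10·log₁₀(10^(64.3/10) + 10^(66.2/10)) = 10·log₁₀(6860000) = 68.36 dB SPL.

68.36 dB SPL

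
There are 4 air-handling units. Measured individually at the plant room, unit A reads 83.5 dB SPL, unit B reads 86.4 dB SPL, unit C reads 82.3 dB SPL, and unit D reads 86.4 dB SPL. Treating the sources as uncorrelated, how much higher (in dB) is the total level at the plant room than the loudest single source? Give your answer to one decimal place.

4.6 dB

Add the sources as powers (linear), then convert back to dB:
L_total = 10·log₁₀(10^(83.5/10) + 10^(86.4/10) + 10^(82.3/10) + 10^(86.4/10)) = 91.03 dB SPL.
Excess over the loudest (86.4 dB): 91.03 − 86.4 = 4.6 dB.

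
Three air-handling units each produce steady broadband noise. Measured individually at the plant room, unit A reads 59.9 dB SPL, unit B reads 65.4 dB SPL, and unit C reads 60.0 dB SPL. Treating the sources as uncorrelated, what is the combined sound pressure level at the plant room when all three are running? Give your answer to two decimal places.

67.36 dB SPL

Uncorrelated sources add in intensity (power), not in dB.
L_total = 10·log₁₀(10^(59.9/10) + 10^(65.4/10) + 10^(60.0/10)) = 10·log₁₀(5445000) = 67.36 dB SPL.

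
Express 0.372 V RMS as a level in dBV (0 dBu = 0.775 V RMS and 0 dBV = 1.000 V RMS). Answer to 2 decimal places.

dBV = 20·log₁₀(V / 1.000 V).
20·log₁₀(0.372/1.000) = -8.59 dBV.

-8.59 dBV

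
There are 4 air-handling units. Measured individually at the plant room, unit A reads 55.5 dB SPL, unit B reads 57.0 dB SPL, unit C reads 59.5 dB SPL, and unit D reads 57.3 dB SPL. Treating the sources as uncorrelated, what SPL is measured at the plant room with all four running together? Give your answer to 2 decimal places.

Uncorrelated sources add in intensity (power), not in dB.
L_total = 10·log₁₀(10^(55.5/10) + 10^(57.0/10) + 10^(59.5/10) + 10^(57.3/10)) = 10·log₁₀(2284000) = 63.59 dB SPL.

63.59 dB SPL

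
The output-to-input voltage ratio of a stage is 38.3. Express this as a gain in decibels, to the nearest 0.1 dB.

31.7 dB

Voltage ratio → dB uses the 20·log₁₀ form:
20·log₁₀(38.3) = 31.7 dB.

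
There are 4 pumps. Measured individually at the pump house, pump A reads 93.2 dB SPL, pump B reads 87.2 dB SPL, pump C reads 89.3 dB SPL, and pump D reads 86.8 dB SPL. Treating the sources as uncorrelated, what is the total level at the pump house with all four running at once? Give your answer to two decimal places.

Uncorrelated sources add in intensity (power), not in dB.
L_total = 10·log₁₀(10^(93.2/10) + 10^(87.2/10) + 10^(89.3/10) + 10^(86.8/10)) = 10·log₁₀(3944000000) = 95.96 dB SPL.

95.96 dB SPL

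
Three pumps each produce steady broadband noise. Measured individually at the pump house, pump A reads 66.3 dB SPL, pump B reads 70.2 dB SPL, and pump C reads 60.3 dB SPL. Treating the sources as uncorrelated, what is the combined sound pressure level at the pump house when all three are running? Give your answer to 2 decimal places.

71.99 dB SPL

Uncorrelated sources add in intensity (power), not in dB.
L_total = 10·log₁₀(10^(66.3/10) + 10^(70.2/10) + 10^(60.3/10)) = 10·log₁₀(15810000) = 71.99 dB SPL.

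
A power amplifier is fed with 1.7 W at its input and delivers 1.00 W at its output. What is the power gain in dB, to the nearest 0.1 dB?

Power is a power quantity, so gain = 10·log₁₀(P_out/P_in).
10·log₁₀(1.00/1.7) = 10·log₁₀(0.5882) = -2.3 dB.

-2.3 dB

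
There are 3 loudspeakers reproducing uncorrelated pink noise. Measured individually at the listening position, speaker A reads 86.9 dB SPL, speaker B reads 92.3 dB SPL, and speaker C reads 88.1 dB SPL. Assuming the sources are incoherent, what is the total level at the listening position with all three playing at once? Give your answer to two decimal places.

Incoherent sources sum as intensities:
L_total = 10·log₁₀(10^(86.9/10) + 10^(92.3/10) + 10^(88.1/10)) = 10·log₁₀(2834000000) = 94.52 dB SPL.

94.52 dB SPL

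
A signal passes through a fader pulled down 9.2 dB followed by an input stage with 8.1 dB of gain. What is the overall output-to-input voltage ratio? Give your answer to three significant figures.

Net gain = (−9.2) + 8.1 = -1.1 dB.
Voltage ratio = 10^(-1.1/20) = 0.881.

0.881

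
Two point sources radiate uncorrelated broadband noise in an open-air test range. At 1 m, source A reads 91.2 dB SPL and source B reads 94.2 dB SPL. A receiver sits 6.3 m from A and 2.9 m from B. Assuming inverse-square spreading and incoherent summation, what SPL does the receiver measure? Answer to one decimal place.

At the listener: L_A = 91.2 − 20·log₁₀(6.3) = 75.21 dB; L_B = 94.2 − 20·log₁₀(2.9) = 84.95 dB.
Combined: 10·log₁₀(10^(75.21/10)+10^(84.95/10)) = 85.4 dB SPL.

85.4 dB SPL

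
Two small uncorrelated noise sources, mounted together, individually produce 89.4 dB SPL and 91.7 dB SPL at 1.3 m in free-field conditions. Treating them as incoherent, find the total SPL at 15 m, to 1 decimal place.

Combined at 1.3 m: 10·log₁₀(10^(89.4/10)+10^(91.7/10)) = 93.71 dB SPL.
Then apply −20·log₁₀(15/1.3) = -21.24 dB → 72.5 dB SPL.

72.5 dB SPL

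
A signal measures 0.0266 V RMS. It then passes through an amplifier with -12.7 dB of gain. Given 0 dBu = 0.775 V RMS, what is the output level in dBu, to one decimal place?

-42.0 dBu

Input level: 20·log₁₀(0.0266/0.775) = -29.29 dBu.
Output: -29.29 − 12.7 = -42.0 dBu.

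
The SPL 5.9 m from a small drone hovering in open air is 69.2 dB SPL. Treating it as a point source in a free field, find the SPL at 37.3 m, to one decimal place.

53.2 dB SPL

Inverse-square spreading gives ΔL = −20·log₁₀(d₂/d₁).
ΔL = −20·log₁₀(37.3/5.9) = -16.02 dB, so L₂ = 69.2 + (-16.02) = 53.2 dB SPL.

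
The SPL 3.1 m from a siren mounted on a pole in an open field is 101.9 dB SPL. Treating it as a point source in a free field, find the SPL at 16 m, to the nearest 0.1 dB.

For a point source in a free field, ΔL = −20·log₁₀(d₂/d₁).
ΔL = −20·log₁₀(16/3.1) = -14.26 dB, so L₂ = 101.9 + (-14.26) = 87.6 dB SPL.

87.6 dB SPL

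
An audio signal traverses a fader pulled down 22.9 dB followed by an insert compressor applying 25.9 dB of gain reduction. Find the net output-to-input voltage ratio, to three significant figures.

0.00363

Net gain = (−22.9) + (−25.9) = -48.8 dB.
Voltage ratio = 10^(-48.8/20) = 0.00363.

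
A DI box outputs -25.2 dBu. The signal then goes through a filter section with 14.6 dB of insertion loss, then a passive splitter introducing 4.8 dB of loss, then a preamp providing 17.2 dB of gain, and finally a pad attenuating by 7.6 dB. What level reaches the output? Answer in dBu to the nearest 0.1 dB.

In dB, series stages simply add:
-25.2 − 14.6 − 4.8 + 17.2 − 7.6 = -35.0 dBu.

-35.0 dBu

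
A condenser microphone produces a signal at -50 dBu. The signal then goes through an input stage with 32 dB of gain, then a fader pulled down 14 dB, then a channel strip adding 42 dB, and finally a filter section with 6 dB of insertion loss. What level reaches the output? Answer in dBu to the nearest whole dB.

+4 dBu

Gain stages sum in dB:
-50 + 32 − 14 + 42 − 6 = +4 dBu.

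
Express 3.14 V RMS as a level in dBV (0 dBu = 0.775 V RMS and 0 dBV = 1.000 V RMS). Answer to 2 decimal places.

dBV = 20·log₁₀(V / 1.000 V).
20·log₁₀(3.14/1.000) = +9.94 dBV.

+9.94 dBV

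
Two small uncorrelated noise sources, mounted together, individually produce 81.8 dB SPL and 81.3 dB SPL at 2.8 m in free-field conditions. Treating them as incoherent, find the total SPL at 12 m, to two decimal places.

71.93 dB SPL

Combined at 2.8 m: 10·log₁₀(10^(81.8/10)+10^(81.3/10)) = 84.567 dB SPL.
Then apply −20·log₁₀(12/2.8) = -12.640 dB → 71.93 dB SPL.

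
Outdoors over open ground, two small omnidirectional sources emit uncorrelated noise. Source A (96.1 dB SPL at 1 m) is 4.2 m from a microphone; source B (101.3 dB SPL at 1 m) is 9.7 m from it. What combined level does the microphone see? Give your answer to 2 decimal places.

At the listener: L_A = 96.1 − 20·log₁₀(4.2) = 83.635 dB; L_B = 101.3 − 20·log₁₀(9.7) = 81.565 dB.
Combined: 10·log₁₀(10^(83.635/10)+10^(81.565/10)) = 85.73 dB SPL.

85.73 dB SPL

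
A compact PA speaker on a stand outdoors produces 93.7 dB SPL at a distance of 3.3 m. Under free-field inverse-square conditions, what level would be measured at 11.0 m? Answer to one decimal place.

83.2 dB SPL

Inverse-square spreading gives ΔL = −20·log₁₀(d₂/d₁).
ΔL = −20·log₁₀(11.0/3.3) = -10.46 dB, so L₂ = 93.7 + (-10.46) = 83.2 dB SPL.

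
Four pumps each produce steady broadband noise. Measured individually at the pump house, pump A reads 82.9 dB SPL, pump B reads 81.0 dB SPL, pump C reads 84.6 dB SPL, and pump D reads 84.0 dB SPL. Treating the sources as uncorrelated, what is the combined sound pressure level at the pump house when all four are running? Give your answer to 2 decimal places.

89.35 dB SPL

Incoherent sources sum as intensities:
L_total = 10·log₁₀(10^(82.9/10) + 10^(81.0/10) + 10^(84.6/10) + 10^(84.0/10)) = 10·log₁₀(860500000) = 89.35 dB SPL.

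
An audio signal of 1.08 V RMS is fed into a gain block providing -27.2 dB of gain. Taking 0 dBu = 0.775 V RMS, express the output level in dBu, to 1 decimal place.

Input level: 20·log₁₀(1.08/0.775) = 2.88 dBu.
Output: 2.88 − 27.2 = -24.3 dBu.

-24.3 dBu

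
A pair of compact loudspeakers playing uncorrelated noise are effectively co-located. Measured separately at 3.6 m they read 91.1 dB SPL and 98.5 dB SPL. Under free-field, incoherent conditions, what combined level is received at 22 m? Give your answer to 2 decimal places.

Combined at 3.6 m: 10·log₁₀(10^(91.1/10)+10^(98.5/10)) = 99.226 dB SPL.
Then apply −20·log₁₀(22/3.6) = -15.722 dB → 83.50 dB SPL.

83.50 dB SPL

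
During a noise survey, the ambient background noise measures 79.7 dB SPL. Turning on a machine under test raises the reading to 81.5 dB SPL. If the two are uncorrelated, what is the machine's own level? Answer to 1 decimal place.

Subtract intensities: L_src = 10·log₁₀(10^(L_total/10) − 10^(L_bg/10)).
L_src = 10·log₁₀(10^(81.5/10) − 10^(79.7/10)) = 10·log₁₀(47930000) = 76.8 dB SPL.

76.8 dB SPL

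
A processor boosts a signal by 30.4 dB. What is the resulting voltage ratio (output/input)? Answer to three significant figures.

33.1

Voltage ratio = 10^(dB/20).
10^(30.4/20) = 10^(1.520) = 33.1.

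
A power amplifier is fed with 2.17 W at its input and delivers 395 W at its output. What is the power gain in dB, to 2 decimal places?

For a power ratio, dB = 10·log₁₀(P₂/P₁).
10·log₁₀(395/2.17) = 10·log₁₀(182.0) = 22.60 dB.

22.60 dB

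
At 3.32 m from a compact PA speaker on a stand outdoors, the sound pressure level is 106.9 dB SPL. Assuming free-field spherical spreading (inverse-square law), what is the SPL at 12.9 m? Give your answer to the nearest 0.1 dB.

95.1 dB SPL

Inverse-square spreading gives ΔL = −20·log₁₀(d₂/d₁).
ΔL = −20·log₁₀(12.9/3.32) = -11.79 dB, so L₂ = 106.9 + (-11.79) = 95.1 dB SPL.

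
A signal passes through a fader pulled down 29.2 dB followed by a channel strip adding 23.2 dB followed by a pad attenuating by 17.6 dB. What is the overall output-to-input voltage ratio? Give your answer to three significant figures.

0.0661

Net gain = (−29.2) + 23.2 + (−17.6) = -23.6 dB.
Voltage ratio = 10^(-23.6/20) = 0.0661.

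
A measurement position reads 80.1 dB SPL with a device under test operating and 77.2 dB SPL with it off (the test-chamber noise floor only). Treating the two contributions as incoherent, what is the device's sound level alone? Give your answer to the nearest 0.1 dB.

Remove the background by subtracting linear intensities:
L_src = 10·log₁₀(10^(80.1/10) − 10^(77.2/10)) = 10·log₁₀(49850000) = 77.0 dB SPL.

77.0 dB SPL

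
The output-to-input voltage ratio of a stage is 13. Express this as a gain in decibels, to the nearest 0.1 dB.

For a voltage ratio, dB = 20·log₁₀(V₂/V₁).
20·log₁₀(13) = 22.3 dB.

22.3 dB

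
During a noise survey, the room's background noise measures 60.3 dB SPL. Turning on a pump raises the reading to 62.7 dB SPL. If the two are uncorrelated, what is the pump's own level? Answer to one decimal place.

59.0 dB SPL

Background correction is a power subtraction:
L_src = 10·log₁₀(10^(62.7/10) − 10^(60.3/10)) = 10·log₁₀(790600) = 59.0 dB SPL.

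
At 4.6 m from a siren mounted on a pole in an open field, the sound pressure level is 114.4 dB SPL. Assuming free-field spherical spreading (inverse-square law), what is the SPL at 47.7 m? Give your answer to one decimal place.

94.1 dB SPL

Free-field point source: level drops by 20·log₁₀ of the distance ratio.
ΔL = −20·log₁₀(47.7/4.6) = -20.32 dB, so L₂ = 114.4 + (-20.32) = 94.1 dB SPL.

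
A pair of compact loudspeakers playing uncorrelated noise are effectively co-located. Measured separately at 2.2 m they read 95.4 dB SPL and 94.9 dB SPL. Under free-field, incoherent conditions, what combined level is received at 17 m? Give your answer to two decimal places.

Combined at 2.2 m: 10·log₁₀(10^(95.4/10)+10^(94.9/10)) = 98.167 dB SPL.
Then apply −20·log₁₀(17/2.2) = -17.761 dB → 80.41 dB SPL.

80.41 dB SPL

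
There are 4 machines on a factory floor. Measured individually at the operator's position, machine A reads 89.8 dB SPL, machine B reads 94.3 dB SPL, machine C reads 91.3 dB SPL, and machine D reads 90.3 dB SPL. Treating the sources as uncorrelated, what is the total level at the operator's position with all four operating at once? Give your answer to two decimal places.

97.83 dB SPL

Uncorrelated sources add in intensity (power), not in dB.
L_total = 10·log₁₀(10^(89.8/10) + 10^(94.3/10) + 10^(91.3/10) + 10^(90.3/10)) = 10·log₁₀(6067000000) = 97.83 dB SPL.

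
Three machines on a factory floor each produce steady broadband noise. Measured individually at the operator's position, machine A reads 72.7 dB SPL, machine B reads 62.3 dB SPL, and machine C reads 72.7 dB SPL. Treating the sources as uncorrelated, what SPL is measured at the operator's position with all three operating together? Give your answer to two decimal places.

75.90 dB SPL

Add the sources as powers (linear), then convert back to dB:
L_total = 10·log₁₀(10^(72.7/10) + 10^(62.3/10) + 10^(72.7/10)) = 10·log₁₀(38940000) = 75.90 dB SPL.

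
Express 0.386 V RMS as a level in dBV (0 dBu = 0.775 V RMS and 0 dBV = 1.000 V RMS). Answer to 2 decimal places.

-8.27 dBV

dBV = 20·log₁₀(V / 1.000 V).
20·log₁₀(0.386/1.000) = -8.27 dBV.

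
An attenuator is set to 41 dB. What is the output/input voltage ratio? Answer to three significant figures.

Voltage ratio = 10^(dB/20).
10^(-41/20) = 10^(-2.050) = 0.00891.

0.00891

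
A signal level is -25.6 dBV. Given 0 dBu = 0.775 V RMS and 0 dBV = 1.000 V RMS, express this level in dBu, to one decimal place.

-23.4 dBu

The offset between the scales is 20·log₁₀(0.775/1.000) = −2.214 dB.
So dBu = -25.6 + 2.214 = -23.4 dBu.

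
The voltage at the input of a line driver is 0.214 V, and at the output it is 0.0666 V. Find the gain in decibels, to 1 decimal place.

Voltage is an amplitude quantity, so gain = 20·log₁₀(V_out/V_in).
20·log₁₀(0.0666/0.214) = 20·log₁₀(0.3112) = -10.1 dB.

-10.1 dB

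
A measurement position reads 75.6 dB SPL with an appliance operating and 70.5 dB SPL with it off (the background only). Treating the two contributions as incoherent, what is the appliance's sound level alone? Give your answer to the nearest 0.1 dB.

74.0 dB SPL

Subtract intensities: L_src = 10·log₁₀(10^(L_total/10) − 10^(L_bg/10)).
L_src = 10·log₁₀(10^(75.6/10) − 10^(70.5/10)) = 10·log₁₀(25090000) = 74.0 dB SPL.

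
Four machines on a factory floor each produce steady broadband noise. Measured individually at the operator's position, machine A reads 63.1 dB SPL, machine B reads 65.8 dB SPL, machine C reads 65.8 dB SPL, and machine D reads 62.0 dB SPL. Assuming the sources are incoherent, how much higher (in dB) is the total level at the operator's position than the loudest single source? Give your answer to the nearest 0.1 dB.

4.7 dB

Incoherent sources sum as intensities:
L_total = 10·log₁₀(10^(63.1/10) + 10^(65.8/10) + 10^(65.8/10) + 10^(62.0/10)) = 70.50 dB SPL.
Excess over the loudest (65.8 dB): 70.50 − 65.8 = 4.7 dB.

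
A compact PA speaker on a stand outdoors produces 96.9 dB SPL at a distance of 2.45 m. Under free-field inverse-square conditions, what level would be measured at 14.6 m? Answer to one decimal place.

For a point source in a free field, ΔL = −20·log₁₀(d₂/d₁).
ΔL = −20·log₁₀(14.6/2.45) = -15.50 dB, so L₂ = 96.9 + (-15.50) = 81.4 dB SPL.

81.4 dB SPL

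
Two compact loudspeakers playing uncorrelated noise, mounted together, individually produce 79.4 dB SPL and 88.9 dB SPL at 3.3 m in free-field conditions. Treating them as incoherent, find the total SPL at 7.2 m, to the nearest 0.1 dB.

Combined at 3.3 m: 10·log₁₀(10^(79.4/10)+10^(88.9/10)) = 89.36 dB SPL.
Then apply −20·log₁₀(7.2/3.3) = -6.78 dB → 82.6 dB SPL.

82.6 dB SPL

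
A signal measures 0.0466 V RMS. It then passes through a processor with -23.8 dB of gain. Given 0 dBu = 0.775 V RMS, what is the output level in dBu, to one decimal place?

Input level: 20·log₁₀(0.0466/0.775) = -24.42 dBu.
Output: -24.42 − 23.8 = -48.2 dBu.

-48.2 dBu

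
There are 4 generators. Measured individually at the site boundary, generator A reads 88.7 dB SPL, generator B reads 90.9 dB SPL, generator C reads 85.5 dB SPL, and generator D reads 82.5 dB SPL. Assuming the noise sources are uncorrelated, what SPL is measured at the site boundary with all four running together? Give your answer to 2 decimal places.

Uncorrelated sources add in intensity (power), not in dB.
L_total = 10·log₁₀(10^(88.7/10) + 10^(90.9/10) + 10^(85.5/10) + 10^(82.5/10)) = 10·log₁₀(2504000000) = 93.99 dB SPL.

93.99 dB SPL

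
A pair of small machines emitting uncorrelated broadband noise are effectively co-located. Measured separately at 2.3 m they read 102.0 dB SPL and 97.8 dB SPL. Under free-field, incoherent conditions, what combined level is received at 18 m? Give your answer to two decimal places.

Combined at 2.3 m: 10·log₁₀(10^(102.0/10)+10^(97.8/10)) = 103.399 dB SPL.
Then apply −20·log₁₀(18/2.3) = -17.871 dB → 85.53 dB SPL.

85.53 dB SPL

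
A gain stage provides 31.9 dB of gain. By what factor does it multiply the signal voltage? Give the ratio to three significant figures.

39.4

Voltage ratio = 10^(dB/20).
10^(31.9/20) = 10^(1.595) = 39.4.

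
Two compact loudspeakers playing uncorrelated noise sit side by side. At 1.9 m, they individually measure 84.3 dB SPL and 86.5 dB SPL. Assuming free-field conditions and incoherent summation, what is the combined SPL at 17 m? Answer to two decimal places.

Combined at 1.9 m: 10·log₁₀(10^(84.3/10)+10^(86.5/10)) = 88.548 dB SPL.
Then apply −20·log₁₀(17/1.9) = -19.034 dB → 69.51 dB SPL.

69.51 dB SPL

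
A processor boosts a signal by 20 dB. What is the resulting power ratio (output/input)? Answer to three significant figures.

100

Power ratio = 10^(dB/10).
10^(20/10) = 10^(2.000) = 100.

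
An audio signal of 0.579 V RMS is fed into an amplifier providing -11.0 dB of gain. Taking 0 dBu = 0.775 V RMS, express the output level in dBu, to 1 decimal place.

-13.5 dBu

Input level: 20·log₁₀(0.579/0.775) = -2.53 dBu.
Output: -2.53 − 11.0 = -13.5 dBu.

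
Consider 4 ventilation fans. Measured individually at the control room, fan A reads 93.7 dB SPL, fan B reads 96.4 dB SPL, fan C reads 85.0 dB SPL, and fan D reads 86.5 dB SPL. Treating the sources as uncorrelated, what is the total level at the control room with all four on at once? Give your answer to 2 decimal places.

Uncorrelated sources add in intensity (power), not in dB.
L_total = 10·log₁₀(10^(93.7/10) + 10^(96.4/10) + 10^(85.0/10) + 10^(86.5/10)) = 10·log₁₀(7472000000) = 98.73 dB SPL.

98.73 dB SPL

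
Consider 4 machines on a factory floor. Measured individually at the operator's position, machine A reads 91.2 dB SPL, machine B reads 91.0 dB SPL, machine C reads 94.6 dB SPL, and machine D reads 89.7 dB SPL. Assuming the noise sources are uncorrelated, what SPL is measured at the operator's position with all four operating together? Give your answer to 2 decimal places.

Incoherent sources sum as intensities:
L_total = 10·log₁₀(10^(91.2/10) + 10^(91.0/10) + 10^(94.6/10) + 10^(89.7/10)) = 10·log₁₀(6394000000) = 98.06 dB SPL.

98.06 dB SPL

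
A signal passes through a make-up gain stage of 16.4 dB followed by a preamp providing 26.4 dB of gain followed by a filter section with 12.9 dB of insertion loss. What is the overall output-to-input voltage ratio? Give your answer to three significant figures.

31.3

Net gain = 16.4 + 26.4 + (−12.9) = 29.9 dB.
Voltage ratio = 10^(29.9/20) = 31.3.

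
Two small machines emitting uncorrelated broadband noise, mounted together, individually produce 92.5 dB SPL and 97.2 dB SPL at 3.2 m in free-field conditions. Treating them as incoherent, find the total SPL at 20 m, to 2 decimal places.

82.55 dB SPL

Combined at 3.2 m: 10·log₁₀(10^(92.5/10)+10^(97.2/10)) = 98.467 dB SPL.
Then apply −20·log₁₀(20/3.2) = -15.918 dB → 82.55 dB SPL.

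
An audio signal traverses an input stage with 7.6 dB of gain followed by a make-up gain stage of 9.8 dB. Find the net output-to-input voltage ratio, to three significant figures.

Net gain = 7.6 + 9.8 = 17.4 dB.
Voltage ratio = 10^(17.4/20) = 7.41.

7.41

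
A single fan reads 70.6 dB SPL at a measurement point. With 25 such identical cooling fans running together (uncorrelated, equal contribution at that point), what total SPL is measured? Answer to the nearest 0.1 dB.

25 equal incoherent sources raise the level by 10·log₁₀(25) = 13.98 dB.
L_total = 70.6 + 13.98 = 84.6 dB SPL.

84.6 dB SPL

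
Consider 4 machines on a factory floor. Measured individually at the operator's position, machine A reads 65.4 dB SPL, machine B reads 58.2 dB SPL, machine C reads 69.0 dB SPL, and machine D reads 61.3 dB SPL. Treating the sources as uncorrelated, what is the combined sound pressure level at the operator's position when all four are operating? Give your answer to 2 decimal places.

Incoherent sources sum as intensities:
L_total = 10·log₁₀(10^(65.4/10) + 10^(58.2/10) + 10^(69.0/10) + 10^(61.3/10)) = 10·log₁₀(13420000) = 71.28 dB SPL.

71.28 dB SPL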